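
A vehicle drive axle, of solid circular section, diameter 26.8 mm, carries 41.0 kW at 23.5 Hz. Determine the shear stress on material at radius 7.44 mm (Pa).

ω = 2π·23.5 = 147.7 rad/s, so T = P/ω = 41.0×10³ / 147.7 = 277.7 N·m.
J = πd⁴/32 = π(0.0268)⁴/32 = 5.065×10^-8 m⁴.
Shear stress varies linearly with radius: τ = T·r/J = 277.7 × 0.00744 / 5.065×10^-8 = 4.079×10^7 Pa.

4.08e7 Pa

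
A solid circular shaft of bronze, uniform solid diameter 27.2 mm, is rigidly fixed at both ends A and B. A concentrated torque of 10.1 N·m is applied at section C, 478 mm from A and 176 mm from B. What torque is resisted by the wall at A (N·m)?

With uniform GJ and both ends fixed, compatibility θ_AC = θ_CB gives T_A·a = T_B·b, together with T_A + T_B = T₀.
T_A = T₀·b/(a+b) = 10.10·176/654.0 = 2.718 N·m; T_B = 7.382 N·m.

2.72 N·m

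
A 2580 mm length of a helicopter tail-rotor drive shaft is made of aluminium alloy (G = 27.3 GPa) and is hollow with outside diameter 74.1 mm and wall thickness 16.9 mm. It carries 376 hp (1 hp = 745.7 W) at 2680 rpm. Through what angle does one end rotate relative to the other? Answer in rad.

0.0350 rad

ω = 2π·2680/60 = 280.6 rad/s, so T = P/ω = 376×745.7 / 280.6 = 999.1 N·m.
J = π(d_o⁴ − d_i⁴)/32 = π(0.0741⁴ − 0.0403⁴)/32 = 2.701×10^-6 m⁴.
θ = T·L/(G·J) = 999.1 × 2.58 / (27.3×10⁹ × 2.701×10^-6) = 0.03496 rad.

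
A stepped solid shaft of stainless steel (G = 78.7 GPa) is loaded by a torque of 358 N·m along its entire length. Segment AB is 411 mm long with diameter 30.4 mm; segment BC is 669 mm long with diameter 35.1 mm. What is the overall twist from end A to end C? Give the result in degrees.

J_AB = π(0.0304)⁴/32 = 8.38×10^-8 m⁴; J_BC = π(0.0351)⁴/32 = 1.49×10^-7 m⁴.
θ = (T/G)·Σ L_i/J_i = (358.0/78.7×10⁹)·(0.411/8.38×10^-8 + 0.669/1.49×10^-7) = 0.04272 rad.

2.45°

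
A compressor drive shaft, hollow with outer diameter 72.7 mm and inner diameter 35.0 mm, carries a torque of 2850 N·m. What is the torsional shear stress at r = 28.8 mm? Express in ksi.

J = π(d_o⁴ − d_i⁴)/32 = π(0.0727⁴ − 0.0350⁴)/32 = 2.595×10^-6 m⁴.
Shear stress varies linearly with radius: τ = T·r/J = 2850 × 0.0288 / 2.595×10^-6 = 3.163×10^7 Pa.

4.59 ksi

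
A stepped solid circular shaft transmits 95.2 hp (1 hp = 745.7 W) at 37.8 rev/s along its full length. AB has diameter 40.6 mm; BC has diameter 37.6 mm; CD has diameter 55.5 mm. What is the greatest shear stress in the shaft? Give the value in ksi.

4.15 ksi

ω = 2π·37.8 = 237.5 rad/s, so T = P/ω = 95.2×745.7 / 237.5 = 298.9 N·m.
Under the same torque, τ_max = 16T/(πd³) is largest where d is smallest — segment BC (d = 37.6 mm).
τ_max = 16·298.9/(π·(0.0376)³) = 2.864×10^7 Pa.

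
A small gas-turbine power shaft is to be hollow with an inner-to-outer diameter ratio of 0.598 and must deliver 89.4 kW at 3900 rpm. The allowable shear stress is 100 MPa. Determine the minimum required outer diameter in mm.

ω = 2π·3900/60 = 408.4 rad/s, so T = P/ω = 89.4×10³ / 408.4 = 218.9 N·m.
For a hollow shaft with d_i/d_o = 0.598: τ_max = 16T/(π d_o³ (1−k⁴)), so d_o = [16T/(π τ_allow (1−k⁴))]^(1/3) = [16·218.9/(π·1.00×10^8·0.8721)]^(1/3) = 0.02338 m.

23.4 mm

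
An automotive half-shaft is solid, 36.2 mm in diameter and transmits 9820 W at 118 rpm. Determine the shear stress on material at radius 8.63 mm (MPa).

ω = 2π·118/60 = 12.36 rad/s, so T = P/ω = 9820 / 12.36 = 794.7 N·m.
J = πd⁴/32 = π(0.0362)⁴/32 = 1.686×10^-7 m⁴.
Shear stress varies linearly with radius: τ = T·r/J = 794.7 × 0.00863 / 1.686×10^-7 = 4.068×10^7 Pa.

40.7 MPa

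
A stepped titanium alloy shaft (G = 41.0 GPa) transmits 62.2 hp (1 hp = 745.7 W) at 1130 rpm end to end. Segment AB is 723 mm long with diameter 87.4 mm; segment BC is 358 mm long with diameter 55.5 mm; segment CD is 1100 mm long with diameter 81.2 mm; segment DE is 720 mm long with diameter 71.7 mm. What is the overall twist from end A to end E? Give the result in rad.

ω = 2π·1130/60 = 118.3 rad/s, so T = P/ω = 62.2×745.7 / 118.3 = 392.0 N·m.
J_AB = π(0.0874)⁴/32 = 5.73×10^-6 m⁴; J_BC = π(0.0555)⁴/32 = 9.31×10^-7 m⁴; J_CD = π(0.0812)⁴/32 = 4.27×10^-6 m⁴; J_DE = π(0.0717)⁴/32 = 2.59×10^-6 m⁴.
θ = (T/G)·Σ L_i/J_i = (392.0/41.0×10⁹)·(0.723/5.73×10^-6 + 0.358/9.31×10^-7 + 1.10/4.27×10^-6 + 0.720/2.59×10^-6) = 9.998×10^-3 rad.

0.0100 rad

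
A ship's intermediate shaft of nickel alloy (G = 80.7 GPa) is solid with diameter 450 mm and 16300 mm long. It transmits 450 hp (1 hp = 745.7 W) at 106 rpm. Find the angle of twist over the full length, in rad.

0.00152 rad

ω = 2π·106/60 = 11.10 rad/s, so T = P/ω = 450×745.7 / 11.10 = 30230 N·m.
J = πd⁴/32 = π(0.450)⁴/32 = 4.026×10^-3 m⁴.
θ = T·L/(G·J) = 30230 × 16.3 / (80.7×10⁹ × 4.026×10^-3) = 1.517×10^-3 rad.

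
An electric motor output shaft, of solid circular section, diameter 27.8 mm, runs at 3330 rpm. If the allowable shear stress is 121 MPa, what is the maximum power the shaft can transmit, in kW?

178 kW

J = πd⁴/32 = π(0.0278)⁴/32 = 5.864×10^-8 m⁴.
T_max = τ_allow·J/r = 1.21×10^8 × 5.864×10^-8 / 0.0139 = 510.4 N·m.
ω = 2π·3330/60 = 348.7 rad/s, so P_max = T_max·ω = 1.780×10^5 W.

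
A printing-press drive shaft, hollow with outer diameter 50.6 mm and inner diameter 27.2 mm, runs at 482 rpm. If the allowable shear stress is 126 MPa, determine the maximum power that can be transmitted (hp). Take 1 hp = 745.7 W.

199 hp

J = π(d_o⁴ − d_i⁴)/32 = π(0.0506⁴ − 0.0272⁴)/32 = 5.898×10^-7 m⁴.
T_max = τ_allow·J/r = 1.26×10^8 × 5.898×10^-7 / 0.0253 = 2938 N·m.
ω = 2π·482/60 = 50.47 rad/s, so P_max = T_max·ω = 1.483×10^5 W.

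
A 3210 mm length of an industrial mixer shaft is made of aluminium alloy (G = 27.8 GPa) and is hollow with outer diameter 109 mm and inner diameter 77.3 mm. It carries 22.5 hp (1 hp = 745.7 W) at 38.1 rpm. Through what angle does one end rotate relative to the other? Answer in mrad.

ω = 2π·38.1/60 = 3.990 rad/s, so T = P/ω = 22.5×745.7 / 3.990 = 4205 N·m.
J = π(d_o⁴ − d_i⁴)/32 = π(0.109⁴ − 0.0773⁴)/32 = 1.035×10^-5 m⁴.
θ = T·L/(G·J) = 4205 × 3.21 / (27.8×10⁹ × 1.035×10^-5) = 0.04690 rad.

46.9 mrad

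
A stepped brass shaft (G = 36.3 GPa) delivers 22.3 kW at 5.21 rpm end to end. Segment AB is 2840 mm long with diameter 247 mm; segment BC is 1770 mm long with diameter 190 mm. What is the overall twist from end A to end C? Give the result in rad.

ω = 2π·5.21/60 = 0.5456 rad/s, so T = P/ω = 22.3×10³ / 0.5456 = 40870 N·m.
J_AB = π(0.247)⁴/32 = 3.65×10^-4 m⁴; J_BC = π(0.190)⁴/32 = 1.28×10^-4 m⁴.
θ = (T/G)·Σ L_i/J_i = (40870/36.3×10⁹)·(2.84/3.65×10^-4 + 1.77/1.28×10^-4) = 0.02433 rad.

0.0243 rad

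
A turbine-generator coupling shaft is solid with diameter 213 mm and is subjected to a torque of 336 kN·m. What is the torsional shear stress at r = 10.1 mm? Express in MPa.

16.8 MPa

J = πd⁴/32 = π(0.213)⁴/32 = 2.021×10^-4 m⁴.
Shear stress varies linearly with radius: τ = T·r/J = 336000 × 0.0101 / 2.021×10^-4 = 1.679×10^7 Pa.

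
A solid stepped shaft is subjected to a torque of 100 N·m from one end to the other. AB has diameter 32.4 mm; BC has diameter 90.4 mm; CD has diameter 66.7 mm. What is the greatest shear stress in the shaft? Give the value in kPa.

15000 kPa

Under the same torque, τ_max = 16T/(πd³) is largest where d is smallest — segment AB (d = 32.4 mm).
τ_max = 16·100.0/(π·(0.0324)³) = 1.497×10^7 Pa.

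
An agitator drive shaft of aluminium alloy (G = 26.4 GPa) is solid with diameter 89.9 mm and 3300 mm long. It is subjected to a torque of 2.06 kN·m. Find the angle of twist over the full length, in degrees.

2.30°

J = πd⁴/32 = π(0.0899)⁴/32 = 6.413×10^-6 m⁴.
θ = T·L/(G·J) = 2060 × 3.30 / (26.4×10⁹ × 6.413×10^-6) = 0.04015 rad.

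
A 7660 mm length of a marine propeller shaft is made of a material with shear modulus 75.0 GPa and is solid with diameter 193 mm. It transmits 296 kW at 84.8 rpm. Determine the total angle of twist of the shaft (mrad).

25.0 mrad

ω = 2π·84.8/60 = 8.880 rad/s, so T = P/ω = 296×10³ / 8.880 = 33330 N·m.
J = πd⁴/32 = π(0.193)⁴/32 = 1.362×10^-4 m⁴.
θ = T·L/(G·J) = 33330 × 7.66 / (75.0×10⁹ × 1.362×10^-4) = 0.02499 rad.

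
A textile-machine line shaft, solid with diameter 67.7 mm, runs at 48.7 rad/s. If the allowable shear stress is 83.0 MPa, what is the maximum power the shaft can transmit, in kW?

246 kW

J = πd⁴/32 = π(0.0677)⁴/32 = 2.062×10^-6 m⁴.
T_max = τ_allow·J/r = 8.30×10^7 × 2.062×10^-6 / 0.0338 = 5057 N·m.
ω = 48.7 rad/s, so P_max = T_max·ω = 2.463×10^5 W.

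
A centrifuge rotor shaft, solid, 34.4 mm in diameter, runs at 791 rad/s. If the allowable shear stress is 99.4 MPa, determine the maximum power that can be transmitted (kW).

628 kW

J = πd⁴/32 = π(0.0344)⁴/32 = 1.375×10^-7 m⁴.
T_max = τ_allow·J/r = 9.94×10^7 × 1.375×10^-7 / 0.0172 = 794.5 N·m.
ω = 791 rad/s, so P_max = T_max·ω = 6.284×10^5 W.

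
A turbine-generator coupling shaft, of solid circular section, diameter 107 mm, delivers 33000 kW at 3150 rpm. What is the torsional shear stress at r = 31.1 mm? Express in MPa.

242 MPa

ω = 2π·3150/60 = 329.9 rad/s, so T = P/ω = 33000×10³ / 329.9 = 100000 N·m.
J = πd⁴/32 = π(0.107)⁴/32 = 1.287×10^-5 m⁴.
Shear stress varies linearly with radius: τ = T·r/J = 100000 × 0.0311 / 1.287×10^-5 = 2.418×10^8 Pa.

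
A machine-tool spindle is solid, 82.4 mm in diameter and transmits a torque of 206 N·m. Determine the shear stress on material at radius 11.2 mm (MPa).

J = πd⁴/32 = π(0.0824)⁴/32 = 4.526×10^-6 m⁴.
Shear stress varies linearly with radius: τ = T·r/J = 206.0 × 0.0112 / 4.526×10^-6 = 5.098×10^5 Pa.

0.510 MPa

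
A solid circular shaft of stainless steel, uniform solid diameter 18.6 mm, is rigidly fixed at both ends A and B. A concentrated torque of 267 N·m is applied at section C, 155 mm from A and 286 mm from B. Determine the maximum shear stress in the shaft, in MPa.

With uniform GJ and both ends fixed, compatibility θ_AC = θ_CB gives T_A·a = T_B·b, together with T_A + T_B = T₀.
T_A = T₀·b/(a+b) = 267.0·286/441.0 = 173.2 N·m; T_B = 93.84 N·m.
τ in each portion: τ_AC = 1.37×10^8 Pa, τ_CB = 7.43×10^7 Pa; maximum is in AC.
τ_max = T_AC·r/J = 173.2·0.00930/1.18×10^-8 = 1.370×10^8 Pa.

137 MPa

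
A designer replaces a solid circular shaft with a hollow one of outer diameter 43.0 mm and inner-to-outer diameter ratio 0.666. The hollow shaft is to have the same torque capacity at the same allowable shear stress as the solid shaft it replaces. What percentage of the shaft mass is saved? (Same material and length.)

Equal τ_max and T ⇒ the solid shaft needs d_s³ = d_o³(1−k⁴), so d_s = 43.0·(1−0.666⁴)^(1/3) = 39.97 mm.
Area ratio A_h/A_s = d_o²(1−k²)/d_s² = (1−k²)/(1−k⁴)^(2/3) = 0.6439.
Mass saving = 1 − 0.6439 = 35.6 %.

35.6 %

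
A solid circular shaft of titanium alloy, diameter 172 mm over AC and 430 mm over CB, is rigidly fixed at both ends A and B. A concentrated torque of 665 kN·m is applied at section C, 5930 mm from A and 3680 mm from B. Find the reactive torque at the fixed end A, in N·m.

Compatibility: T_A·a/J_AC = T_B·b/J_CB with T_A + T_B = T₀.
J_AC = 8.59×10^-5 m⁴, J_CB = 3.36×10^-3 m⁴, so T_A = T₀·(J_AC/a)/((J_AC/a)+(J_CB/b)) = 10400 N·m, T_B = 654600 N·m.

10400 N·m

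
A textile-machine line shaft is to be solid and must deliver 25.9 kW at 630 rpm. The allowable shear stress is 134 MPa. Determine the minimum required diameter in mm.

24.6 mm

ω = 2π·630/60 = 65.97 rad/s, so T = P/ω = 25.9×10³ / 65.97 = 392.6 N·m.
For a solid shaft τ_max = 16T/(πd³), so d = (16T/(π τ_allow))^(1/3) = (16·392.6/(π·1.34×10^8))^(1/3) = 0.02462 m.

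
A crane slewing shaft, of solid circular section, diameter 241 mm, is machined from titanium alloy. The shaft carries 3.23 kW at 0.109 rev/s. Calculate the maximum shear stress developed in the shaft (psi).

249 psi

ω = 2π·0.109 = 0.6849 rad/s, so T = P/ω = 3.23×10³ / 0.6849 = 4716 N·m.
J = πd⁴/32 = π(0.241)⁴/32 = 3.312×10^-4 m⁴.
τ_max = T·r/J = 4716 × 0.120 / 3.312×10^-4 = 1.716×10^6 Pa.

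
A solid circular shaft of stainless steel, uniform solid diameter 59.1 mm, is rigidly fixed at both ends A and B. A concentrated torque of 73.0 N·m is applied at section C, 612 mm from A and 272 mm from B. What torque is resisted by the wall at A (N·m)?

With uniform GJ and both ends fixed, compatibility θ_AC = θ_CB gives T_A·a = T_B·b, together with T_A + T_B = T₀.
T_A = T₀·b/(a+b) = 73.00·272/884.0 = 22.46 N·m; T_B = 50.54 N·m.

22.5 N·m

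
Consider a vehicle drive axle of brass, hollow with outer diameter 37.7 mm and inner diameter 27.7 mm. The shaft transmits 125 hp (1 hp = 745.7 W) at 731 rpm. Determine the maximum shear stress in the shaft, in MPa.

ω = 2π·731/60 = 76.55 rad/s, so T = P/ω = 125×745.7 / 76.55 = 1218 N·m.
J = π(d_o⁴ − d_i⁴)/32 = π(0.0377⁴ − 0.0277⁴)/32 = 1.405×10^-7 m⁴.
τ_max = T·r/J = 1218 × 0.0189 / 1.405×10^-7 = 1.633×10^8 Pa.

163 MPa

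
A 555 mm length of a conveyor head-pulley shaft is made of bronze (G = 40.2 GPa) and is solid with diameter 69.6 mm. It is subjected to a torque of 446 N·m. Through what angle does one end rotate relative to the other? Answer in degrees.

0.153°

J = πd⁴/32 = π(0.0696)⁴/32 = 2.304×10^-6 m⁴.
θ = T·L/(G·J) = 446.0 × 0.555 / (40.2×10⁹ × 2.304×10^-6) = 2.673×10^-3 rad.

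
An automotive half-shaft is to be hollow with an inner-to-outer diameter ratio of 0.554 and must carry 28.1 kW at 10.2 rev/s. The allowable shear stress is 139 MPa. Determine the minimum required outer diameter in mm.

26.1 mm

ω = 2π·10.2 = 64.09 rad/s, so T = P/ω = 28.1×10³ / 64.09 = 438.5 N·m.
For a hollow shaft with d_i/d_o = 0.554: τ_max = 16T/(π d_o³ (1−k⁴)), so d_o = [16T/(π τ_allow (1−k⁴))]^(1/3) = [16·438.5/(π·1.39×10^8·0.9058)]^(1/3) = 0.02608 m.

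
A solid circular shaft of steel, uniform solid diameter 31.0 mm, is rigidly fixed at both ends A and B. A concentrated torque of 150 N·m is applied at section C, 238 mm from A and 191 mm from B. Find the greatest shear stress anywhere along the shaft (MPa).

With uniform GJ and both ends fixed, compatibility θ_AC = θ_CB gives T_A·a = T_B·b, together with T_A + T_B = T₀.
T_A = T₀·b/(a+b) = 150.0·191/429.0 = 66.78 N·m; T_B = 83.22 N·m.
τ in each portion: τ_AC = 1.14×10^7 Pa, τ_CB = 1.42×10^7 Pa; maximum is in CB.
τ_max = T_CB·r/J = 83.22·0.0155/9.07×10^-8 = 1.423×10^7 Pa.

14.2 MPa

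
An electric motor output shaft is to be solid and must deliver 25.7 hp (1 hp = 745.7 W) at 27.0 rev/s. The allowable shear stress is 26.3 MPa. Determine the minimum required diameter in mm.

ω = 2π·27.0 = 169.6 rad/s, so T = P/ω = 25.7×745.7 / 169.6 = 113.0 N·m.
For a solid shaft τ_max = 16T/(πd³), so d = (16T/(π τ_allow))^(1/3) = (16·113.0/(π·2.63×10^7))^(1/3) = 0.02797 m.

28.0 mm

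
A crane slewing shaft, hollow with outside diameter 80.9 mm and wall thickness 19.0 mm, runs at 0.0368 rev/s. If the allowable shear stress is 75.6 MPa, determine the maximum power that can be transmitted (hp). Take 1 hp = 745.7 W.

2.24 hp

J = π(d_o⁴ − d_i⁴)/32 = π(0.0809⁴ − 0.0429⁴)/32 = 3.873×10^-6 m⁴.
T_max = τ_allow·J/r = 7.56×10^7 × 3.873×10^-6 / 0.0404 = 7238 N·m.
ω = 2π·0.0368 = 0.2312 rad/s, so P_max = T_max·ω = 1674 W.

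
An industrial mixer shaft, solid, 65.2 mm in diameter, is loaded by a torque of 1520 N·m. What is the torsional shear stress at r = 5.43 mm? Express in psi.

675 psi

J = πd⁴/32 = π(0.0652)⁴/32 = 1.774×10^-6 m⁴.
Shear stress varies linearly with radius: τ = T·r/J = 1520 × 0.00543 / 1.774×10^-6 = 4.652×10^6 Pa.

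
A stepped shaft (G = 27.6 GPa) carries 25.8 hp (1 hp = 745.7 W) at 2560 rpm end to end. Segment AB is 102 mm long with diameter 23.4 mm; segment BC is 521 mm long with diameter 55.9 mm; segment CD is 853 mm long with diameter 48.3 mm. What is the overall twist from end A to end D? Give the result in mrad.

ω = 2π·2560/60 = 268.1 rad/s, so T = P/ω = 25.8×745.7 / 268.1 = 71.77 N·m.
J_AB = π(0.0234)⁴/32 = 2.94×10^-8 m⁴; J_BC = π(0.0559)⁴/32 = 9.59×10^-7 m⁴; J_CD = π(0.0483)⁴/32 = 5.34×10^-7 m⁴.
θ = (T/G)·Σ L_i/J_i = (71.77/27.6×10⁹)·(0.102/2.94×10^-8 + 0.521/9.59×10^-7 + 0.853/5.34×10^-7) = 0.01457 rad.

14.6 mrad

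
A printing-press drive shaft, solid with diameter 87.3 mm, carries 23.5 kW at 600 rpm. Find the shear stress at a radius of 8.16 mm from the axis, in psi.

ω = 2π·600/60 = 62.83 rad/s, so T = P/ω = 23.5×10³ / 62.83 = 374.0 N·m.
J = πd⁴/32 = π(0.0873)⁴/32 = 5.702×10^-6 m⁴.
Shear stress varies linearly with radius: τ = T·r/J = 374.0 × 0.00816 / 5.702×10^-6 = 5.352×10^5 Pa.

77.6 psi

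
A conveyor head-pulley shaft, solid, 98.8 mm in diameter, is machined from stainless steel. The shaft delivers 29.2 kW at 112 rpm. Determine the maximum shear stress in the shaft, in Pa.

1.31e7 Pa

ω = 2π·112/60 = 11.73 rad/s, so T = P/ω = 29.2×10³ / 11.73 = 2490 N·m.
J = πd⁴/32 = π(0.0988)⁴/32 = 9.355×10^-6 m⁴.
τ_max = T·r/J = 2490 × 0.0494 / 9.355×10^-6 = 1.315×10^7 Pa.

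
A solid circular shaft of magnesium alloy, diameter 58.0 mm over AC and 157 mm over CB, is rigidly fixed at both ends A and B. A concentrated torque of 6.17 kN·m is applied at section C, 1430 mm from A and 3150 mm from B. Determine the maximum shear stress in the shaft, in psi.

1130 psi

Compatibility: T_A·a/J_AC = T_B·b/J_CB with T_A + T_B = T₀.
J_AC = 1.11×10^-6 m⁴, J_CB = 5.96×10^-5 m⁴, so T_A = T₀·(J_AC/a)/((J_AC/a)+(J_CB/b)) = 243.2 N·m, T_B = 5927 N·m.
τ in each portion: τ_AC = 6.35×10^6 Pa, τ_CB = 7.80×10^6 Pa; maximum is in CB.
τ_max = T_CB·r/J = 5927·0.0785/5.96×10^-5 = 7.800×10^6 Pa.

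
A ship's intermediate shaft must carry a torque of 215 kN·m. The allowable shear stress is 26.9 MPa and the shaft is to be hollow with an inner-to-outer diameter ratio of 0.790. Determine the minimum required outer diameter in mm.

For a hollow shaft with d_i/d_o = 0.790: τ_max = 16T/(π d_o³ (1−k⁴)), so d_o = [16T/(π τ_allow (1−k⁴))]^(1/3) = [16·215000/(π·2.69×10^7·0.6105)]^(1/3) = 0.4055 m.

405 mm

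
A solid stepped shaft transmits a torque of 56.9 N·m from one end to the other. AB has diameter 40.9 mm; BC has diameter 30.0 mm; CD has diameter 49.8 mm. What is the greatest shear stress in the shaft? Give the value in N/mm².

Under the same torque, τ_max = 16T/(πd³) is largest where d is smallest — segment BC (d = 30.0 mm).
τ_max = 16·56.90/(π·(0.0300)³) = 1.073×10^7 Pa.

10.7 N/mm²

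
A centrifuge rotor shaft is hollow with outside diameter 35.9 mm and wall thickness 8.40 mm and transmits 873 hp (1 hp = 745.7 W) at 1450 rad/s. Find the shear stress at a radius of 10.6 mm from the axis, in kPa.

31700 kPa

ω = 1450 rad/s, so T = P/ω = 873×745.7 / 1450 = 449.0 N·m.
J = π(d_o⁴ − d_i⁴)/32 = π(0.0359⁴ − 0.0191⁴)/32 = 1.500×10^-7 m⁴.
Shear stress varies linearly with radius: τ = T·r/J = 449.0 × 0.0106 / 1.500×10^-7 = 3.173×10^7 Pa.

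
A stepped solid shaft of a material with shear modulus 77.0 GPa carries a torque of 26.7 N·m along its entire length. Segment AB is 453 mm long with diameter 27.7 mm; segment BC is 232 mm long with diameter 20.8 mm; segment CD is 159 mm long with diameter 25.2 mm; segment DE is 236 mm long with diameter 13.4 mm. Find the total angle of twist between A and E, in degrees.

J_AB = π(0.0277)⁴/32 = 5.78×10^-8 m⁴; J_BC = π(0.0208)⁴/32 = 1.84×10^-8 m⁴; J_CD = π(0.0252)⁴/32 = 3.96×10^-8 m⁴; J_DE = π(0.0134)⁴/32 = 3.17×10^-9 m⁴.
θ = (T/G)·Σ L_i/J_i = (26.70/77.0×10⁹)·(0.453/5.78×10^-8 + 0.232/1.84×10^-8 + 0.159/3.96×10^-8 + 0.236/3.17×10^-9) = 0.03434 rad.

1.97°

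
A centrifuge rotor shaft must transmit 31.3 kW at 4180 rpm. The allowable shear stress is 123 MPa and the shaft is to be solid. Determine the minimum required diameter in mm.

14.4 mm

ω = 2π·4180/60 = 437.7 rad/s, so T = P/ω = 31.3×10³ / 437.7 = 71.51 N·m.
For a solid shaft τ_max = 16T/(πd³), so d = (16T/(π τ_allow))^(1/3) = (16·71.51/(π·1.23×10^8))^(1/3) = 0.01436 m.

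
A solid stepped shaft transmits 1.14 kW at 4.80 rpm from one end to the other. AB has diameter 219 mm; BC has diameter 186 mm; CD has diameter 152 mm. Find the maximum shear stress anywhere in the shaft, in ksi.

0.477 ksi

ω = 2π·4.80/60 = 0.5027 rad/s, so T = P/ω = 1.14×10³ / 0.5027 = 2268 N·m.
Under the same torque, τ_max = 16T/(πd³) is largest where d is smallest — segment CD (d = 152 mm).
τ_max = 16·2268/(π·(0.152)³) = 3.289×10^6 Pa.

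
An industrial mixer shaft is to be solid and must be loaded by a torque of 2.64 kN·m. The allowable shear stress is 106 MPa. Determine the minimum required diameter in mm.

For a solid shaft τ_max = 16T/(πd³), so d = (16T/(π τ_allow))^(1/3) = (16·2640/(π·1.06×10^8))^(1/3) = 0.05024 m.

50.2 mm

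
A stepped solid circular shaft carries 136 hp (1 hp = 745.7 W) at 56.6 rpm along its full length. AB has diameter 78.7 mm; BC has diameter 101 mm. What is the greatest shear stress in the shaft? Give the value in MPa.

179 MPa

ω = 2π·56.6/60 = 5.927 rad/s, so T = P/ω = 136×745.7 / 5.927 = 17110 N·m.
Under the same torque, τ_max = 16T/(πd³) is largest where d is smallest — segment AB (d = 78.7 mm).
τ_max = 16·17110/(π·(0.0787)³) = 1.788×10^8 Pa.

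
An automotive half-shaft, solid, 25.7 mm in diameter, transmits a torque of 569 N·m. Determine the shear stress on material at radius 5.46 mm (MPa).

J = πd⁴/32 = π(0.0257)⁴/32 = 4.283×10^-8 m⁴.
Shear stress varies linearly with radius: τ = T·r/J = 569.0 × 0.00546 / 4.283×10^-8 = 7.254×10^7 Pa.

72.5 MPa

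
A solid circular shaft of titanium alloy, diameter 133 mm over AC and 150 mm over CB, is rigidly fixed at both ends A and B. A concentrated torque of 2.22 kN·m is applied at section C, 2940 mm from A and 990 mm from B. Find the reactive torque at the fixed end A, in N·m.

Compatibility: T_A·a/J_AC = T_B·b/J_CB with T_A + T_B = T₀.
J_AC = 3.07×10^-5 m⁴, J_CB = 4.97×10^-5 m⁴, so T_A = T₀·(J_AC/a)/((J_AC/a)+(J_CB/b)) = 382.4 N·m, T_B = 1838 N·m.

382 N·m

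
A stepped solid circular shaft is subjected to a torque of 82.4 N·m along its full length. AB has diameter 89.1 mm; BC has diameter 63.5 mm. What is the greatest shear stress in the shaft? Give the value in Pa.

1.64e6 Pa

Under the same torque, τ_max = 16T/(πd³) is largest where d is smallest — segment BC (d = 63.5 mm).
τ_max = 16·82.40/(π·(0.0635)³) = 1.639×10^6 Pa.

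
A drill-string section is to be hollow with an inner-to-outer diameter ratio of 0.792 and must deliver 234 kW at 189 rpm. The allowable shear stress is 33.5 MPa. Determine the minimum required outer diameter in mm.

144 mm

ω = 2π·189/60 = 19.79 rad/s, so T = P/ω = 234×10³ / 19.79 = 11820 N·m.
For a hollow shaft with d_i/d_o = 0.792: τ_max = 16T/(π d_o³ (1−k⁴)), so d_o = [16T/(π τ_allow (1−k⁴))]^(1/3) = [16·11820/(π·3.35×10^7·0.6065)]^(1/3) = 0.1436 m.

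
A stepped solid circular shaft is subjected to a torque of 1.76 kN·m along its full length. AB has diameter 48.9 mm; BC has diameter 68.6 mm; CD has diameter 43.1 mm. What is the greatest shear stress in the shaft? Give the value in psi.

Under the same torque, τ_max = 16T/(πd³) is largest where d is smallest — segment CD (d = 43.1 mm).
τ_max = 16·1760/(π·(0.0431)³) = 1.120×10^8 Pa.

16200 psi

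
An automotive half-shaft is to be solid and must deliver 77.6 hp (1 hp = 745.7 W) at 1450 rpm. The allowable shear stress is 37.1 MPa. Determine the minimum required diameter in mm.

ω = 2π·1450/60 = 151.8 rad/s, so T = P/ω = 77.6×745.7 / 151.8 = 381.1 N·m.
For a solid shaft τ_max = 16T/(πd³), so d = (16T/(π τ_allow))^(1/3) = (16·381.1/(π·3.71×10^7))^(1/3) = 0.03740 m.

37.4 mm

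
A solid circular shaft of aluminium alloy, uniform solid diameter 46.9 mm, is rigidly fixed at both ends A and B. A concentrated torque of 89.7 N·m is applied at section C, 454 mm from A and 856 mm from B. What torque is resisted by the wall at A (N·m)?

With uniform GJ and both ends fixed, compatibility θ_AC = θ_CB gives T_A·a = T_B·b, together with T_A + T_B = T₀.
T_A = T₀·b/(a+b) = 89.70·856/1310 = 58.61 N·m; T_B = 31.09 N·m.

58.6 N·m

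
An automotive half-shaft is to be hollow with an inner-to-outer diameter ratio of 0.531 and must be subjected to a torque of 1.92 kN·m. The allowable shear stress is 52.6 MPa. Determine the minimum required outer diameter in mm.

58.7 mm

For a hollow shaft with d_i/d_o = 0.531: τ_max = 16T/(π d_o³ (1−k⁴)), so d_o = [16T/(π τ_allow (1−k⁴))]^(1/3) = [16·1920/(π·5.26×10^7·0.9205)]^(1/3) = 0.05867 m.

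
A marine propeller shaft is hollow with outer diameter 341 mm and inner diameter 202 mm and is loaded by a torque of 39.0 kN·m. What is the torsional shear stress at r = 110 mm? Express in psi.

J = π(d_o⁴ − d_i⁴)/32 = π(0.341⁴ − 0.202⁴)/32 = 1.164×10^-3 m⁴.
Shear stress varies linearly with radius: τ = T·r/J = 39000 × 0.110 / 1.164×10^-3 = 3.686×10^6 Pa.

535 psi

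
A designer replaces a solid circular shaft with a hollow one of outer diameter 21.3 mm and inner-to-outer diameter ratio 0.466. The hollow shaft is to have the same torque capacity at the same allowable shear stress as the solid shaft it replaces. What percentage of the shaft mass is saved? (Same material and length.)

Equal τ_max and T ⇒ the solid shaft needs d_s³ = d_o³(1−k⁴), so d_s = 21.3·(1−0.466⁴)^(1/3) = 20.96 mm.
Area ratio A_h/A_s = d_o²(1−k²)/d_s² = (1−k²)/(1−k⁴)^(2/3) = 0.8085.
Mass saving = 1 − 0.8085 = 19.2 %.

19.2 %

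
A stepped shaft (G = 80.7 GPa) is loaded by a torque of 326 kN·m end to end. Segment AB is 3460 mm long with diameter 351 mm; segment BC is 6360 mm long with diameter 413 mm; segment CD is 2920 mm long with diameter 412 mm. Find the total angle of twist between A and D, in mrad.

22.5 mrad

J_AB = π(0.351)⁴/32 = 1.49×10^-3 m⁴; J_BC = π(0.413)⁴/32 = 2.86×10^-3 m⁴; J_CD = π(0.412)⁴/32 = 2.83×10^-3 m⁴.
θ = (T/G)·Σ L_i/J_i = (326000/80.7×10⁹)·(3.46/1.49×10^-3 + 6.36/2.86×10^-3 + 2.92/2.83×10^-3) = 0.02254 rad.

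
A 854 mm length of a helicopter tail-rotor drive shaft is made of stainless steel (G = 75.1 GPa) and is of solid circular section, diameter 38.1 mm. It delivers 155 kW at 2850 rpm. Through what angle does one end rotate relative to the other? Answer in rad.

0.0285 rad

ω = 2π·2850/60 = 298.5 rad/s, so T = P/ω = 155×10³ / 298.5 = 519.3 N·m.
J = πd⁴/32 = π(0.0381)⁴/32 = 2.069×10^-7 m⁴.
θ = T·L/(G·J) = 519.3 × 0.854 / (75.1×10⁹ × 2.069×10^-7) = 0.02855 rad.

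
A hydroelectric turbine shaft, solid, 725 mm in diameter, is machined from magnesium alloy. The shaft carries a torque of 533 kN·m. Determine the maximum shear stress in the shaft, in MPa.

7.12 MPa

J = πd⁴/32 = π(0.725)⁴/32 = 0.02712 m⁴.
τ_max = T·r/J = 533000 × 0.362 / 0.02712 = 7.123×10^6 Pa.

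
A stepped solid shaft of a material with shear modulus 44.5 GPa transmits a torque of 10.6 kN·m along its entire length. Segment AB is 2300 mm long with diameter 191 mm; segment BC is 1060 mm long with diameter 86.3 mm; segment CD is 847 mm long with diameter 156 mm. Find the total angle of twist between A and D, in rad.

J_AB = π(0.191)⁴/32 = 1.31×10^-4 m⁴; J_BC = π(0.0863)⁴/32 = 5.45×10^-6 m⁴; J_CD = π(0.156)⁴/32 = 5.81×10^-5 m⁴.
θ = (T/G)·Σ L_i/J_i = (10600/44.5×10⁹)·(2.30/1.31×10^-4 + 1.06/5.45×10^-6 + 0.847/5.81×10^-5) = 0.05403 rad.

0.0540 rad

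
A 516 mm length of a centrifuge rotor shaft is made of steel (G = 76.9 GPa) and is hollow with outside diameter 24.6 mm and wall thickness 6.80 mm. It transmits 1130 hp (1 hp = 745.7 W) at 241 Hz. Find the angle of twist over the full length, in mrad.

108 mrad

ω = 2π·241 = 1514 rad/s, so T = P/ω = 1130×745.7 / 1514 = 556.5 N·m.
J = π(d_o⁴ − d_i⁴)/32 = π(0.0246⁴ − 0.0110⁴)/32 = 3.452×10^-8 m⁴.
θ = T·L/(G·J) = 556.5 × 0.516 / (76.9×10⁹ × 3.452×10^-8) = 0.1082 rad.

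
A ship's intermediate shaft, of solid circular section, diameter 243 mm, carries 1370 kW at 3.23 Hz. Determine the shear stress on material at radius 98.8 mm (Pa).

ω = 2π·3.23 = 20.29 rad/s, so T = P/ω = 1370×10³ / 20.29 = 67510 N·m.
J = πd⁴/32 = π(0.243)⁴/32 = 3.423×10^-4 m⁴.
Shear stress varies linearly with radius: τ = T·r/J = 67510 × 0.0988 / 3.423×10^-4 = 1.948×10^7 Pa.

1.95e7 Pa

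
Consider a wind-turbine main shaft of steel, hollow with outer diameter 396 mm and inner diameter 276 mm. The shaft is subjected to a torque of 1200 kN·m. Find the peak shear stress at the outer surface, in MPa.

129 MPa

J = π(d_o⁴ − d_i⁴)/32 = π(0.396⁴ − 0.276⁴)/32 = 1.845×10^-3 m⁴.
τ_max = T·r/J = 1.200e6 × 0.198 / 1.845×10^-3 = 1.288×10^8 Pa.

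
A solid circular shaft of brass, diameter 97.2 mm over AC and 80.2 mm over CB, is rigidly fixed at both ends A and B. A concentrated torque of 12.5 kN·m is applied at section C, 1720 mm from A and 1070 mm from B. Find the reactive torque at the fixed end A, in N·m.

Compatibility: T_A·a/J_AC = T_B·b/J_CB with T_A + T_B = T₀.
J_AC = 8.76×10^-6 m⁴, J_CB = 4.06×10^-6 m⁴, so T_A = T₀·(J_AC/a)/((J_AC/a)+(J_CB/b)) = 7163 N·m, T_B = 5337 N·m.

7160 N·m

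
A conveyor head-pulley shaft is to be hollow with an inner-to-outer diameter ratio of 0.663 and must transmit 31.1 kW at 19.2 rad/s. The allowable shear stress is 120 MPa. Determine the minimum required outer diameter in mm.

44.0 mm

ω = 19.2 rad/s, so T = P/ω = 31.1×10³ / 19.20 = 1620 N·m.
For a hollow shaft with d_i/d_o = 0.663: τ_max = 16T/(π d_o³ (1−k⁴)), so d_o = [16T/(π τ_allow (1−k⁴))]^(1/3) = [16·1620/(π·1.20×10^8·0.8068)]^(1/3) = 0.04400 m.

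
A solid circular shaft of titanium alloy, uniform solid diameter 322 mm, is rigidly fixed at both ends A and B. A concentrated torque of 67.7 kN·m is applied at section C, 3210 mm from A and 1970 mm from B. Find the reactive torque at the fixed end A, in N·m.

With uniform GJ and both ends fixed, compatibility θ_AC = θ_CB gives T_A·a = T_B·b, together with T_A + T_B = T₀.
T_A = T₀·b/(a+b) = 67700·1970/5180 = 25750 N·m; T_B = 41950 N·m.

25700 N·m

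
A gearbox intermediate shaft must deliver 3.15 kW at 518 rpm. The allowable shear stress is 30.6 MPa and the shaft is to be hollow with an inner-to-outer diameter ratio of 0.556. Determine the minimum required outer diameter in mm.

ω = 2π·518/60 = 54.24 rad/s, so T = P/ω = 3.15×10³ / 54.24 = 58.07 N·m.
For a hollow shaft with d_i/d_o = 0.556: τ_max = 16T/(π d_o³ (1−k⁴)), so d_o = [16T/(π τ_allow (1−k⁴))]^(1/3) = [16·58.07/(π·3.06×10^7·0.9044)]^(1/3) = 0.02203 m.

22.0 mm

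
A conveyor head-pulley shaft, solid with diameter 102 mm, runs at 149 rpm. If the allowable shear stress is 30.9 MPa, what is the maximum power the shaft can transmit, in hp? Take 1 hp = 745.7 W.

135 hp

J = πd⁴/32 = π(0.102)⁴/32 = 1.063×10^-5 m⁴.
T_max = τ_allow·J/r = 3.09×10^7 × 1.063×10^-5 / 0.0510 = 6439 N·m.
ω = 2π·149/60 = 15.60 rad/s, so P_max = T_max·ω = 1.005×10^5 W.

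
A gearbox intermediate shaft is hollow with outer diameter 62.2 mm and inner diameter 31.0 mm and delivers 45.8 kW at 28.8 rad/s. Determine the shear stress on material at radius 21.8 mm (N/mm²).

ω = 28.8 rad/s, so T = P/ω = 45.8×10³ / 28.80 = 1590 N·m.
J = π(d_o⁴ − d_i⁴)/32 = π(0.0622⁴ − 0.0310⁴)/32 = 1.379×10^-6 m⁴.
Shear stress varies linearly with radius: τ = T·r/J = 1590 × 0.0218 / 1.379×10^-6 = 2.514×10^7 Pa.

25.1 N/mm²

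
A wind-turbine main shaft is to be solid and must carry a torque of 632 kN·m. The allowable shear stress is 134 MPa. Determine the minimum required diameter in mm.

For a solid shaft τ_max = 16T/(πd³), so d = (16T/(π τ_allow))^(1/3) = (16·632000/(π·1.34×10^8))^(1/3) = 0.2885 m.

289 mm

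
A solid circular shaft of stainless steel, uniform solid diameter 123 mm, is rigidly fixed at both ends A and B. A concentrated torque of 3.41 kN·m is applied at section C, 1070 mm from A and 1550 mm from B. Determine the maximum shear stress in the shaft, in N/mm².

5.52 N/mm²

With uniform GJ and both ends fixed, compatibility θ_AC = θ_CB gives T_A·a = T_B·b, together with T_A + T_B = T₀.
T_A = T₀·b/(a+b) = 3410·1550/2620 = 2017 N·m; T_B = 1393 N·m.
τ in each portion: τ_AC = 5.52×10^6 Pa, τ_CB = 3.81×10^6 Pa; maximum is in AC.
τ_max = T_AC·r/J = 2017·0.0615/2.25×10^-5 = 5.521×10^6 Pa.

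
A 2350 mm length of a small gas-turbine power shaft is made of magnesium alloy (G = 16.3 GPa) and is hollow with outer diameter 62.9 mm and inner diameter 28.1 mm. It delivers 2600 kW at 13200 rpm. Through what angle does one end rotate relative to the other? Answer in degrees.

ω = 2π·13200/60 = 1382 rad/s, so T = P/ω = 2600×10³ / 1382 = 1881 N·m.
J = π(d_o⁴ − d_i⁴)/32 = π(0.0629⁴ − 0.0281⁴)/32 = 1.476×10^-6 m⁴.
θ = T·L/(G·J) = 1881 × 2.35 / (16.3×10⁹ × 1.476×10^-6) = 0.1838 rad.

10.5°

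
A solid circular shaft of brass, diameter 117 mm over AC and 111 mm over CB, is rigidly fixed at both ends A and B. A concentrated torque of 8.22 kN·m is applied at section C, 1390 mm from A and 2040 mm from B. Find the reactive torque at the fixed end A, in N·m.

5300 N·m

Compatibility: T_A·a/J_AC = T_B·b/J_CB with T_A + T_B = T₀.
J_AC = 1.84×10^-5 m⁴, J_CB = 1.49×10^-5 m⁴, so T_A = T₀·(J_AC/a)/((J_AC/a)+(J_CB/b)) = 5296 N·m, T_B = 2924 N·m.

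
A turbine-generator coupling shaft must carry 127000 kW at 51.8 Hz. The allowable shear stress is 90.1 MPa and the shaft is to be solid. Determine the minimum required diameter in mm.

ω = 2π·51.8 = 325.5 rad/s, so T = P/ω = 127000×10³ / 325.5 = 390200 N·m.
For a solid shaft τ_max = 16T/(πd³), so d = (16T/(π τ_allow))^(1/3) = (16·390200/(π·9.01×10^7))^(1/3) = 0.2804 m.

280 mm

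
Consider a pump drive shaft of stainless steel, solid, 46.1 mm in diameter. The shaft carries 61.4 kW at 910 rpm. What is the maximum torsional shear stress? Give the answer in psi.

ω = 2π·910/60 = 95.29 rad/s, so T = P/ω = 61.4×10³ / 95.29 = 644.3 N·m.
J = πd⁴/32 = π(0.0461)⁴/32 = 4.434×10^-7 m⁴.
τ_max = T·r/J = 644.3 × 0.0231 / 4.434×10^-7 = 3.349×10^7 Pa.

4860 psi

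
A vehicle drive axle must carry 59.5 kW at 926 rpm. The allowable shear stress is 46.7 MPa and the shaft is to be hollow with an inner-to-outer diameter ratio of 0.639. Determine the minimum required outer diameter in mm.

43.1 mm

ω = 2π·926/60 = 96.97 rad/s, so T = P/ω = 59.5×10³ / 96.97 = 613.6 N·m.
For a hollow shaft with d_i/d_o = 0.639: τ_max = 16T/(π d_o³ (1−k⁴)), so d_o = [16T/(π τ_allow (1−k⁴))]^(1/3) = [16·613.6/(π·4.67×10^7·0.8333)]^(1/3) = 0.04314 m.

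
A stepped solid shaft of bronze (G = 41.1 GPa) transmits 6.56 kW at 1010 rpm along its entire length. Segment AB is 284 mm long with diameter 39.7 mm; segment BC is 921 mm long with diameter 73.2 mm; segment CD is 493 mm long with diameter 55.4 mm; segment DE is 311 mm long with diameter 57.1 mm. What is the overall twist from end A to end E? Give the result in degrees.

ω = 2π·1010/60 = 105.8 rad/s, so T = P/ω = 6.56×10³ / 105.8 = 62.02 N·m.
J_AB = π(0.0397)⁴/32 = 2.44×10^-7 m⁴; J_BC = π(0.0732)⁴/32 = 2.82×10^-6 m⁴; J_CD = π(0.0554)⁴/32 = 9.25×10^-7 m⁴; J_DE = π(0.0571)⁴/32 = 1.04×10^-6 m⁴.
θ = (T/G)·Σ L_i/J_i = (62.02/41.1×10⁹)·(0.284/2.44×10^-7 + 0.921/2.82×10^-6 + 0.493/9.25×10^-7 + 0.311/1.04×10^-6) = 3.505×10^-3 rad.

0.201°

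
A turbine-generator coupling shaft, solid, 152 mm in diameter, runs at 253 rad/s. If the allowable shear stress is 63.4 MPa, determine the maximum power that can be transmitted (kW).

11100 kW

J = πd⁴/32 = π(0.152)⁴/32 = 5.241×10^-5 m⁴.
T_max = τ_allow·J/r = 6.34×10^7 × 5.241×10^-5 / 0.0760 = 43720 N·m.
ω = 253 rad/s, so P_max = T_max·ω = 1.106×10^7 W.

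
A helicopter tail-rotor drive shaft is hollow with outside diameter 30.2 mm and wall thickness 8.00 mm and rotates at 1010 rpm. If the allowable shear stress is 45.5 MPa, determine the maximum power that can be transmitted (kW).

J = π(d_o⁴ − d_i⁴)/32 = π(0.0302⁴ − 0.0142⁴)/32 = 7.767×10^-8 m⁴.
T_max = τ_allow·J/r = 4.55×10^7 × 7.767×10^-8 / 0.0151 = 234.0 N·m.
ω = 2π·1010/60 = 105.8 rad/s, so P_max = T_max·ω = 2.475×10^4 W.

24.8 kW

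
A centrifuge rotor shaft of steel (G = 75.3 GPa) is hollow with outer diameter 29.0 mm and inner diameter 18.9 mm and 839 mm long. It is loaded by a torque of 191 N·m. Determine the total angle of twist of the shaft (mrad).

J = π(d_o⁴ − d_i⁴)/32 = π(0.0290⁴ − 0.0189⁴)/32 = 5.691×10^-8 m⁴.
θ = T·L/(G·J) = 191.0 × 0.839 / (75.3×10⁹ × 5.691×10^-8) = 0.03739 rad.

37.4 mrad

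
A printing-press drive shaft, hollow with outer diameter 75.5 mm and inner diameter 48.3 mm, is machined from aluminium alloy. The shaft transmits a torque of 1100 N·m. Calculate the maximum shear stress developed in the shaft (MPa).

15.6 MPa

J = π(d_o⁴ − d_i⁴)/32 = π(0.0755⁴ − 0.0483⁴)/32 = 2.656×10^-6 m⁴.
τ_max = T·r/J = 1100 × 0.0377 / 2.656×10^-6 = 1.564×10^7 Pa.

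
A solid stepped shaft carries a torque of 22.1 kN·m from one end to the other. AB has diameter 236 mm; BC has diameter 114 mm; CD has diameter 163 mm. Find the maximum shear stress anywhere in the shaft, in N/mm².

Under the same torque, τ_max = 16T/(πd³) is largest where d is smallest — segment BC (d = 114 mm).
τ_max = 16·22100/(π·(0.114)³) = 7.597×10^7 Pa.

76.0 N/mm²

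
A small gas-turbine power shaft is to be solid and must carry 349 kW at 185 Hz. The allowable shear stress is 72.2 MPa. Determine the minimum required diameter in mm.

27.7 mm

ω = 2π·185 = 1162 rad/s, so T = P/ω = 349×10³ / 1162 = 300.2 N·m.
For a solid shaft τ_max = 16T/(πd³), so d = (16T/(π τ_allow))^(1/3) = (16·300.2/(π·7.22×10^7))^(1/3) = 0.02767 m.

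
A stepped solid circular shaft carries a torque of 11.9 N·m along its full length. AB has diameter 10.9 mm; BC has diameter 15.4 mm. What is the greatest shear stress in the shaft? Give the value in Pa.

Under the same torque, τ_max = 16T/(πd³) is largest where d is smallest — segment AB (d = 10.9 mm).
τ_max = 16·11.90/(π·(0.0109)³) = 4.680×10^7 Pa.

4.68e7 Pa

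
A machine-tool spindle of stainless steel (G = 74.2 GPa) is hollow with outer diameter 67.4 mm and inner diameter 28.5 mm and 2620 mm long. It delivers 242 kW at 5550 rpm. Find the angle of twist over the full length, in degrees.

0.430°

ω = 2π·5550/60 = 581.2 rad/s, so T = P/ω = 242×10³ / 581.2 = 416.4 N·m.
J = π(d_o⁴ − d_i⁴)/32 = π(0.0674⁴ − 0.0285⁴)/32 = 1.961×10^-6 m⁴.
θ = T·L/(G·J) = 416.4 × 2.62 / (74.2×10⁹ × 1.961×10^-6) = 7.497×10^-3 rad.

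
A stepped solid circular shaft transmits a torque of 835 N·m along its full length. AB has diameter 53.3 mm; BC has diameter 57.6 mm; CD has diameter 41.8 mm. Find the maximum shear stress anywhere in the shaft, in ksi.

8.45 ksi

Under the same torque, τ_max = 16T/(πd³) is largest where d is smallest — segment CD (d = 41.8 mm).
τ_max = 16·835.0/(π·(0.0418)³) = 5.823×10^7 Pa.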